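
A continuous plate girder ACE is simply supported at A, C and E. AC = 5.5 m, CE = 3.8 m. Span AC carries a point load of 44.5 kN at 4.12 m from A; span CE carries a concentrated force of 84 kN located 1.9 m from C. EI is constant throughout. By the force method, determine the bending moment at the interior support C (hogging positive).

Insert a hinge at C; M_C is the redundant, and each span becomes simply supported.
Rotations at C on the released spans (each span's end-slope, ×1/EI):
  span AC: point load 44.5 at a = 4.12: Pab(L + a)/(6LEI) = 73.76/EI
  span CE: point load 84 at a = 1.9: Pab(L + b)/(6LEI) = 75.81/EI
  relative rotation θ_0 = (73.76 + 75.81)/EI = 149.6/EI
A unit hogging moment at C produces rotation L₁/(3EI) + L₂/(3EI) = 3.1/EI.
Slope continuity at C: θ_0 = M_C·3.1/EI, so M_C = 149.6/3.1 = 48.25 kN·m (hogging).

M_C = 48.25 kN·m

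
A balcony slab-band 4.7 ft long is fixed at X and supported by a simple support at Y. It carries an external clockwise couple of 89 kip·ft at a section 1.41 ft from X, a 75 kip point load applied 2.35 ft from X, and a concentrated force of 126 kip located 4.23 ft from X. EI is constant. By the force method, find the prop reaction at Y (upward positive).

Take the reaction at Y as the redundant and release it; the primary structure is a cantilever fixed at X.
Primary-structure tip deflection at Y by superposition:
  clockwise couple 89 at a = 1.41: M₀a(2L − a)/(2EI) = 501.3/EI
  point load 75 at a = 2.35: Pa²(3L − a)/(6EI) = 811.1/EI
  point load 126 at a = 4.23: Pa²(3L − a)/(6EI) = 3709/EI
  δ_0 = 5021/EI
Tip deflection under a unit load at Y: L³/(3EI) = 34.61/EI.
Compatibility at Y: δ_0 − R_Y·δ_{YY} = 0, so R_Y = 5021/34.61 = 145.1 kip.

R_Y = 145.1 kip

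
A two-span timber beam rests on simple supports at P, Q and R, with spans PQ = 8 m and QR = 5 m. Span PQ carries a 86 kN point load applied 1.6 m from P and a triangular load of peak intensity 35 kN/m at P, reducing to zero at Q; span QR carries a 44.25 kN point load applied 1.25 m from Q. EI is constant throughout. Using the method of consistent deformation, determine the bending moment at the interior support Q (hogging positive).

M_Q = 135 kN·m

Take M_Q as the redundant. Released structure: two simple spans PQ and QR with a hinge at Q.
End slopes at the hinge Q, treating each span as simply supported:
  span PQ: point load 86 at a = 1.6: Pab(L + a)/(6LEI) = 176.1/EI
  span PQ: triangular load, peak 35: 7w₀L³/(360EI) = 348.4/EI
  span QR: point load 44.25 at a = 1.25: Pab(L + b)/(6LEI) = 60.5/EI
  relative rotation θ_0 = (524.6 + 60.5)/EI = 585.1/EI
A unit hogging moment at Q produces rotation L₁/(3EI) + L₂/(3EI) = 4.333/EI.
Compatibility: M_Q·(L₁+L₂)/(3EI) = θ_0, giving M_Q = 135 kN·m (hogging).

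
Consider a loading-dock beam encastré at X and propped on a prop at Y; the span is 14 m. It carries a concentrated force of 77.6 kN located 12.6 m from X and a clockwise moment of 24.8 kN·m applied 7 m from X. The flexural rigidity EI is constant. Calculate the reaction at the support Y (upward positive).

R_Y = 67.99 kN

Choose R_Y as the redundant. The primary structure is the cantilever fixed at X.
Primary-structure tip deflection at Y by superposition:
  point load 77.6 at a = 12.6: Pa²(3L − a)/(6EI) = 60367/EI
  clockwise couple 24.8 at a = 7: M₀a(2L − a)/(2EI) = 1823/EI
  δ_0 = 62190/EI
Flexibility coefficient — unit upward force at Y: δ_{YY} = L³/(3EI) = 914.7/EI.
The prop prevents deflection at Y: R_Y = δ_0/δ_{YY} = 62190/914.7 = 67.99 kN.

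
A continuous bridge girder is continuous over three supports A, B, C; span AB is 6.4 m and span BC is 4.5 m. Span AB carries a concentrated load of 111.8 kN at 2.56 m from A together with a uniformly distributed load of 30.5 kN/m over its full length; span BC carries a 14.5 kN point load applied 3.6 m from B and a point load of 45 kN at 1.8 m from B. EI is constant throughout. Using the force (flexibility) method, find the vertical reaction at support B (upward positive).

Take M_B as the redundant. Released structure: two simple spans AB and BC with a hinge at B.
End slopes at the hinge B, treating each span as simply supported:
  span AB: point load 111.8 at a = 2.56: Pab(L + a)/(6LEI) = 256.4/EI
  span AB: UDL 30.5: wL³/(24EI) = 333.1/EI
  span BC: point load 14.5 at a = 3.6: Pab(L + b)/(6LEI) = 9.396/EI
  span BC: point load 45 at a = 1.8: Pab(L + b)/(6LEI) = 58.32/EI
  relative rotation θ_0 = (589.6 + 67.72)/EI = 657.3/EI
A unit hogging moment at B produces rotation L₁/(3EI) + L₂/(3EI) = 3.633/EI.
Compatibility: M_B·(L₁+L₂)/(3EI) = θ_0, giving M_B = 180.9 kN·m (hogging).
Span AB, ΣM about A with M_B applied at B: R_B^{AB}·6.4 = 910.8 + 180.9, so R_B^{AB} = 170.6 kN and R_A = 307 − 170.6 = 136.4 kN.
Span BC, ΣM about C: R_B^{BC}·4.5 = 134.6 + 180.9, so R_B^{BC} = 70.1 kN and R_C = 59.5 − 70.1 = -10.6 kN.
R_B = 170.6 + 70.1 = 240.7 kN.

R_B = 240.7 kN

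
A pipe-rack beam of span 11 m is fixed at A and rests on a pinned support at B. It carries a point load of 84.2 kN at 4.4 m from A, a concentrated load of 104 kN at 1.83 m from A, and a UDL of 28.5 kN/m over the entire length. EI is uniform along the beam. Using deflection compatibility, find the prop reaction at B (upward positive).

R_B = 139.2 kN

Release the roller at B. Primary structure: cantilever fixed at A.
Deflection at B on the released cantilever, summing each load's contribution:
  point load 84.2 at a = 4.4: Pa²(3L − a)/(6EI) = 7770/EI
  point load 104 at a = 1.83: Pa²(3L − a)/(6EI) = 1809/EI
  UDL 28.5: wL⁴/(8EI) = 52159/EI
  δ_0 = 61738/EI
Tip deflection under a unit load at B: L³/(3EI) = 443.7/EI.
The prop prevents deflection at B: R_B = δ_0/δ_{BB} = 61738/443.7 = 139.2 kN.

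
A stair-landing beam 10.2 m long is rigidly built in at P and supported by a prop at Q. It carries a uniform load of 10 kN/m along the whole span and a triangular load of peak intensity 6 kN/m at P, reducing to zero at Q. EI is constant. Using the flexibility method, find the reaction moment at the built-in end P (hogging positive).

Take the reaction at Q as the redundant and release it; the primary structure is a cantilever fixed at P.
Free-end deflection of the primary structure under the applied loading (downward +):
  UDL 10: wL⁴/(8EI) = 13530/EI
  triangular load, peak 6 at the fixed end: w₀L⁴/(30EI) = 2165/EI
  δ_0 = 15695/EI
Tip deflection under a unit load at Q: L³/(3EI) = 353.7/EI.
The prop prevents deflection at Q: R_Q = δ_0/δ_{QQ} = 15695/353.7 = 44.37 kN.
Moment equilibrium about P: M_P = Σ(load moments about P) − R_Q·L = 624.2 − 44.37×10.2 = 171.7 kN·m.

M_P = 171.7 kN·m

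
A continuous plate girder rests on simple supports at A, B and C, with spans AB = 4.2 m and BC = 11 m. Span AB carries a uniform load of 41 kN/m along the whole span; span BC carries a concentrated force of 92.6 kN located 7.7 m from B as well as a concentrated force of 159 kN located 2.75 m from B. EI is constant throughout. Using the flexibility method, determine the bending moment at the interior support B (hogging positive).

M_B = 333.3 kN·m

Insert a hinge at B; M_B is the redundant, and each span becomes simply supported.
Discontinuity in slope at B on the released structure — sum the simple-span end rotations:
  span AB: UDL 41: wL³/(24EI) = 126.6/EI
  span BC: point load 92.6 at a = 7.7: Pab(L + b)/(6LEI) = 509.8/EI
  span BC: point load 159 at a = 2.75: Pab(L + b)/(6LEI) = 1052/EI
  relative rotation θ_0 = (126.6 + 1562)/EI = 1689/EI
A unit hogging moment at B produces rotation L₁/(3EI) + L₂/(3EI) = 5.067/EI.
Compatibility: M_B·(L₁+L₂)/(3EI) = θ_0, giving M_B = 333.3 kN·m (hogging).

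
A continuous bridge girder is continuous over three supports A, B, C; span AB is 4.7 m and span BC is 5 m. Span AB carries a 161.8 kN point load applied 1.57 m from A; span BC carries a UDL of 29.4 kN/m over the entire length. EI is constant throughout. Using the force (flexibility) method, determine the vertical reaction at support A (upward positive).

Insert a hinge at B; M_B is the redundant, and each span becomes simply supported.
Discontinuity in slope at B on the released structure — sum the simple-span end rotations:
  span AB: point load 161.8 at a = 1.57: Pab(L + a)/(6LEI) = 176.8/EI
  span BC: UDL 29.4: wL³/(24EI) = 153.1/EI
  relative rotation θ_0 = (176.8 + 153.1)/EI = 329.9/EI
A unit hogging moment at B produces rotation L₁/(3EI) + L₂/(3EI) = 3.233/EI.
Slope continuity at B: θ_0 = M_B·3.233/EI, so M_B = 329.9/3.233 = 102 kN·m (hogging).
Span AB, ΣM about A with M_B applied at B: R_B^{AB}·4.7 = 254 + 102, so R_B^{AB} = 75.76 kN and R_A = 161.8 − 75.76 = 86.04 kN.

R_A = 86.04 kN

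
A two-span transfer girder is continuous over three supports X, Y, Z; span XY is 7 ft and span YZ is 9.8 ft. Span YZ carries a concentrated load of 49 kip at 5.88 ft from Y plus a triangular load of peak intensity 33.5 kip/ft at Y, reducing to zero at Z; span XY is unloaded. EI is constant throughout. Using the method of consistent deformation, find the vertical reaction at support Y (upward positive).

Insert a hinge at Y; M_Y is the redundant, and each span becomes simply supported.
Discontinuity in slope at Y on the released structure — sum the simple-span end rotations:
  span YZ: point load 49 at a = 5.88: Pab(L + b)/(6LEI) = 263.5/EI
  span YZ: triangular load, peak 33.5: w₀L³/(45EI) = 700.7/EI
  relative rotation θ_0 = (0 + 964.2)/EI = 964.2/EI
A unit hogging moment at Y produces rotation L₁/(3EI) + L₂/(3EI) = 5.6/EI.
Slope continuity at Y: θ_0 = M_Y·5.6/EI, so M_Y = 964.2/5.6 = 172.2 kip·ft (hogging).
Span XY, ΣM about X with M_Y applied at Y: R_Y^{XY}·7 = 0 + 172.2, so R_Y^{XY} = 24.6 kip and R_X = 0 − 24.6 = -24.6 kip.
Span YZ, ΣM about Z: R_Y^{YZ}·9.8 = 1265 + 172.2, so R_Y^{YZ} = 146.6 kip and R_Z = 213.2 − 146.6 = 66.55 kip.
R_Y = 24.6 + 146.6 = 171.2 kip.

R_Y = 171.2 kip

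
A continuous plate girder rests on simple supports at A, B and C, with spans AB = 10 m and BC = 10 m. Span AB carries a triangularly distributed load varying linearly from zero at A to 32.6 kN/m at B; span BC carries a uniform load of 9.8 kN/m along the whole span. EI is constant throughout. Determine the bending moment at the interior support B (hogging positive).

Take M_B as the redundant. Released structure: two simple spans AB and BC with a hinge at B.
End slopes at the hinge B, treating each span as simply supported:
  span AB: triangular load, peak 32.6: w₀L³/(45EI) = 724.4/EI
  span BC: UDL 9.8: wL³/(24EI) = 408.3/EI
  relative rotation θ_0 = (724.4 + 408.3)/EI = 1133/EI
A unit hogging moment at B produces rotation L₁/(3EI) + L₂/(3EI) = 6.667/EI.
Slope continuity at B: θ_0 = M_B·6.667/EI, so M_B = 1133/6.667 = 169.9 kN·m (hogging).

M_B = 169.9 kN·m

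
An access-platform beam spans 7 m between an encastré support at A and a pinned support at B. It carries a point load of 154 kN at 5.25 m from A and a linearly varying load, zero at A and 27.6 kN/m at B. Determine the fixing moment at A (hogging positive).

Take the reaction at B as the redundant and release it; the primary structure is a cantilever fixed at A.
Primary-structure tip deflection at B by superposition:
  point load 154 at a = 5.25: Pa²(3L − a)/(6EI) = 11142/EI
  triangular load, peak 27.6 at the free end: 11w₀L⁴/(120EI) = 6075/EI
  δ_0 = 17217/EI
Tip deflection under a unit load at B: L³/(3EI) = 114.3/EI.
The prop prevents deflection at B: R_B = δ_0/δ_{BB} = 17217/114.3 = 150.6 kN.
Moment equilibrium about A: M_A = Σ(load moments about A) − R_B·L = 1259 − 150.6×7 = 205.2 kN·m.

M_A = 205.2 kN·m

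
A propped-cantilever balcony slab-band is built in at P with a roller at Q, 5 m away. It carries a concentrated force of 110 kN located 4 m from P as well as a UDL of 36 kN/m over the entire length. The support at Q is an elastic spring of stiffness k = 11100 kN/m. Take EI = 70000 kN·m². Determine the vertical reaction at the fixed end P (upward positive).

R_P = 164.1 kN

Remove the prop at Q; the released (primary) structure is a cantilever built in at P.
Free-end deflection of the primary structure under the applied loading (downward +):
  point load 110 at a = 4: Pa²(3L − a)/(6EI) = 3227/EI
  UDL 36: wL⁴/(8EI) = 2812/EI
  δ_0 = 6039/EI
Tip deflection under a unit load at Q: L³/(3EI) = 41.67/EI.
With EI = 70000 kN·m²: δ_0 = 0.086274 m and δ_{QQ} = 0.000595 m/kN.
Compatibility — the spring shortens by R_Q/k under the reaction it provides: δ_0 − R_Q·δ_{QQ} = R_Q/k. With 1/k = 0.00009 m/kN, R_Q = δ_0 / (δ_{QQ} + 1/k) = 0.086274 / (0.000595 + 0.00009) = 125.9 kN.
Vertical equilibrium: R_P = ΣP − R_Q = 290 − 125.9 = 164.1 kN.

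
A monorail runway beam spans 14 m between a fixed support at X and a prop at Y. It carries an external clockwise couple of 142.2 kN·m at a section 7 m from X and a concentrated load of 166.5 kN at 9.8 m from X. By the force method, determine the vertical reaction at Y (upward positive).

Take the reaction at Y as the redundant and release it; the primary structure is a cantilever fixed at X.
Downward deflection at the released point Y due to the loads:
  clockwise couple 142.2 at a = 7: M₀a(2L − a)/(2EI) = 10452/EI
  point load 166.5 at a = 9.8: Pa²(3L − a)/(6EI) = 85817/EI
  δ_0 = 96268/EI
Tip deflection under a unit load at Y: L³/(3EI) = 914.7/EI.
The prop prevents deflection at Y: R_Y = δ_0/δ_{YY} = 96268/914.7 = 105.2 kN.

R_Y = 105.2 kN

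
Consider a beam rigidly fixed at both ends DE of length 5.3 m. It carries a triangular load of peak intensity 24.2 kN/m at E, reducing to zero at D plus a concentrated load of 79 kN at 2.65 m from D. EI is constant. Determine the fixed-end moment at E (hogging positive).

Release both end moments; the primary structure is a simply-supported span DE with redundants M_D and M_E.
Simple-span end rotations at D and E under the given loads:
  at D: triangular load, peak 24.2: 7w₀L³/(360EI) = 70.05/EI
  at E: triangular load, peak 24.2: w₀L³/(45EI) = 80.06/EI
  at D: point load 79 at a = 2.65: Pab(L + b)/(6LEI) = 138.7/EI
  at E: point load 79 at a = 2.65: Pab(L + a)/(6LEI) = 138.7/EI
  θ_D0 = 208.7/EI,  θ_E0 = 218.8/EI
Flexibility coefficients: a unit moment at one end gives L/(3EI) there and L/(6EI) at the far end, so f₁₁ = f₂₂ = 1.767/EI and f₁₂ = f₂₁ = 0.8833/EI.
Compatibility — zero rotation at each built-in end:
  1.767 M_D + 0.8833 M_E = 208.7
  0.8833 M_D + 1.767 M_E = 218.8
Solving the pair gives M_D = 75 kN·m and M_E = 86.33 kN·m (hogging).

M_E = 86.33 kN·m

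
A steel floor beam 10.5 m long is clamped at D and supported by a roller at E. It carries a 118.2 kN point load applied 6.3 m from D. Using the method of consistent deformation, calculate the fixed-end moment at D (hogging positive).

M_D = 208.5 kN·m

Release the roller at E. Primary structure: cantilever fixed at D.
Deflection at E on the released cantilever, summing each load's contribution:
  point load 118.2 at a = 6.3: Pa²(3L − a)/(6EI) = 19704/EI
Tip deflection under a unit load at E: L³/(3EI) = 385.9/EI.
Compatibility at E: δ_0 − R_E·δ_{EE} = 0, so R_E = 19704/385.9 = 51.06 kN.
Moment equilibrium about D: M_D = Σ(load moments about D) − R_E·L = 744.7 − 51.06×10.5 = 208.5 kN·m.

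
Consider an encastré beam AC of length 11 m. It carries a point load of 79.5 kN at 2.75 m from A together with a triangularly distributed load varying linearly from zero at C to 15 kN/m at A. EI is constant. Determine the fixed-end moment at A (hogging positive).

M_A = 213.7 kN·m

Release both end moments; the primary structure is a simply-supported span AC with redundants M_A and M_C.
Simple-span end rotations at A and C under the given loads:
  at A: point load 79.5 at a = 2.75: Pab(L + b)/(6LEI) = 526.1/EI
  at C: point load 79.5 at a = 2.75: Pab(L + a)/(6LEI) = 375.8/EI
  at A: triangular load, peak 15: w₀L³/(45EI) = 443.7/EI
  at C: triangular load, peak 15: 7w₀L³/(360EI) = 388.2/EI
  θ_A0 = 969.7/EI,  θ_C0 = 764/EI
Flexibility coefficients: a unit moment at one end gives L/(3EI) there and L/(6EI) at the far end, so f₁₁ = f₂₂ = 3.667/EI and f₁₂ = f₂₁ = 1.833/EI.
Compatibility — zero rotation at each built-in end:
  3.667 M_A + 1.833 M_C = 969.7
  1.833 M_A + 3.667 M_C = 764
Solving the pair gives M_A = 213.7 kN·m and M_C = 101.5 kN·m (hogging).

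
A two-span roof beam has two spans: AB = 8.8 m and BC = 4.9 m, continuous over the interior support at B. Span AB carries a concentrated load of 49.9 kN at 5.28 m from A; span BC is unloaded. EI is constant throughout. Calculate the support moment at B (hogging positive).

Release continuity at B by inserting a hinge; the redundant is the internal moment M_B. The primary structure is two simply-supported spans AB and BC.
End slopes at the hinge B, treating each span as simply supported:
  span AB: point load 49.9 at a = 5.28: Pab(L + a)/(6LEI) = 247.3/EI
  relative rotation θ_0 = (247.3 + 0)/EI = 247.3/EI
A unit hogging moment at B produces rotation L₁/(3EI) + L₂/(3EI) = 4.567/EI.
Compatibility: M_B·(L₁+L₂)/(3EI) = θ_0, giving M_B = 54.16 kN·m (hogging).

M_B = 54.16 kN·m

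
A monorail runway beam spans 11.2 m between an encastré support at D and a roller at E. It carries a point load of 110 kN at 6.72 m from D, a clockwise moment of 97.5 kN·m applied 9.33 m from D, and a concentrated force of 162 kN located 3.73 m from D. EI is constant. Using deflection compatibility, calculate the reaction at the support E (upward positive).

Release the roller at E. Primary structure: cantilever fixed at D.
Primary-structure tip deflection at E by superposition:
  point load 110 at a = 6.72: Pa²(3L − a)/(6EI) = 22254/EI
  clockwise couple 97.5 at a = 9.33: M₀a(2L − a)/(2EI) = 5945/EI
  point load 162 at a = 3.73: Pa²(3L − a)/(6EI) = 11221/EI
  δ_0 = 39419/EI
Tip deflection under a unit load at E: L³/(3EI) = 468.3/EI.
Compatibility at E: δ_0 − R_E·δ_{EE} = 0, so R_E = 39419/468.3 = 84.17 kN.

R_E = 84.17 kN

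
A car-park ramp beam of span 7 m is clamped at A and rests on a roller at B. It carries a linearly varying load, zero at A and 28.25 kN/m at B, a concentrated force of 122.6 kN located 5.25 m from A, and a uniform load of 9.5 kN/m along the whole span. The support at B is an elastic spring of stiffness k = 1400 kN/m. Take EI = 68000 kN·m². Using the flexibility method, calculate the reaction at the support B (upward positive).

Choose R_B as the redundant. The primary structure is the cantilever fixed at A.
Deflection at B on the released cantilever, summing each load's contribution:
  triangular load, peak 28.25 at the free end: 11w₀L⁴/(120EI) = 6218/EI
  point load 122.6 at a = 5.25: Pa²(3L − a)/(6EI) = 8870/EI
  UDL 9.5: wL⁴/(8EI) = 2851/EI
  δ_0 = 17939/EI
Flexibility coefficient — unit upward force at B: δ_{BB} = L³/(3EI) = 114.3/EI.
With EI = 68000 kN·m²: δ_0 = 0.26381 m and δ_{BB} = 0.001681 m/kN.
Compatibility — the spring shortens by R_B/k under the reaction it provides: δ_0 − R_B·δ_{BB} = R_B/k. With 1/k = 0.000714 m/kN, R_B = δ_0 / (δ_{BB} + 1/k) = 0.26381 / (0.001681 + 0.000714) = 110.1 kN.

R_B = 110.1 kN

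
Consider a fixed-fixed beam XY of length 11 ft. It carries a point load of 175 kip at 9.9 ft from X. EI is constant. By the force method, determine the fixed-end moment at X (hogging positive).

M_X = 17.32 kip·ft

Release both end moments; the primary structure is a simply-supported span XY with redundants M_X and M_Y.
End rotations of the released simple span under the applied load (×1/EI):
  at X: point load 175 at a = 9.9: Pab(L + b)/(6LEI) = 349.4/EI
  at Y: point load 175 at a = 9.9: Pab(L + a)/(6LEI) = 603.5/EI
  θ_X0 = 349.4/EI,  θ_Y0 = 603.5/EI
Flexibility coefficients: a unit moment at one end gives L/(3EI) there and L/(6EI) at the far end, so f₁₁ = f₂₂ = 3.667/EI and f₁₂ = f₂₁ = 1.833/EI.
Compatibility — zero rotation at each built-in end:
  3.667 M_X + 1.833 M_Y = 349.4
  1.833 M_X + 3.667 M_Y = 603.5
Solving the pair gives M_X = 17.32 kip·ft and M_Y = 155.9 kip·ft (hogging).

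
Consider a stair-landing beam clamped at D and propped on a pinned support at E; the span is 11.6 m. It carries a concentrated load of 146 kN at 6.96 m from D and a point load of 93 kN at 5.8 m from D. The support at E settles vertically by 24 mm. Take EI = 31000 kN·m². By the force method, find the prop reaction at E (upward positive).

Choose R_E as the redundant. The primary structure is the cantilever fixed at D.
Downward deflection at the released point E due to the loads:
  point load 146 at a = 6.96: Pa²(3L − a)/(6EI) = 32816/EI
  point load 93 at a = 5.8: Pa²(3L − a)/(6EI) = 15121/EI
  δ_0 = 47937/EI
Tip deflection under a unit load at E: L³/(3EI) = 520.3/EI.
With EI = 31000 kN·m²: δ_0 = 1.5464 m and δ_{EE} = 0.016784 m/kN.
Compatibility — the beam at E must follow the support down by 0.024 m: δ_0 − R_E·δ_{EE} = 0.024, so R_E = (1.5464 − 0.024)/0.016784 = 90.7 kN.

R_E = 90.7 kN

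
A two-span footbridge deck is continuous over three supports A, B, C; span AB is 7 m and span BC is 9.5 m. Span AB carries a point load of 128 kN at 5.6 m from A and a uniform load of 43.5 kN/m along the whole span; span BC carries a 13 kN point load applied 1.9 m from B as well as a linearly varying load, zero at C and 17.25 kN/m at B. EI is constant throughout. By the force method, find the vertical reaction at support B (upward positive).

Release continuity at B by inserting a hinge; the redundant is the internal moment M_B. The primary structure is two simply-supported spans AB and BC.
End slopes at the hinge B, treating each span as simply supported:
  span AB: point load 128 at a = 5.6: Pab(L + a)/(6LEI) = 301.1/EI
  span AB: UDL 43.5: wL³/(24EI) = 621.7/EI
  span BC: point load 13 at a = 1.9: Pab(L + b)/(6LEI) = 56.32/EI
  span BC: triangular load, peak 17.25: w₀L³/(45EI) = 328.7/EI
  relative rotation θ_0 = (922.7 + 385)/EI = 1308/EI
A unit hogging moment at B produces rotation L₁/(3EI) + L₂/(3EI) = 5.5/EI.
Compatibility: M_B·(L₁+L₂)/(3EI) = θ_0, giving M_B = 237.8 kN·m (hogging).
Span AB, ΣM about A with M_B applied at B: R_B^{AB}·7 = 1783 + 237.8, so R_B^{AB} = 288.6 kN and R_A = 432.5 − 288.6 = 143.9 kN.
Span BC, ΣM about C: R_B^{BC}·9.5 = 617.7 + 237.8, so R_B^{BC} = 90.05 kN and R_C = 94.94 − 90.05 = 4.884 kN.
R_B = 288.6 + 90.05 = 378.7 kN.

R_B = 378.7 kN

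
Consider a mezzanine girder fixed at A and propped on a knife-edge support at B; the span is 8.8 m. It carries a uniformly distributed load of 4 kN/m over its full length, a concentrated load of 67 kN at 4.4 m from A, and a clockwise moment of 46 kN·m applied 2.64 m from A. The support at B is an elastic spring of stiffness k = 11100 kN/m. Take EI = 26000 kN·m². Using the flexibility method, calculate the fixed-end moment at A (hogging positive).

M_A = 163.5 kN·m

Release the roller at B. Primary structure: cantilever fixed at A.
Deflection at B on the released cantilever, summing each load's contribution:
  UDL 4: wL⁴/(8EI) = 2998/EI
  point load 67 at a = 4.4: Pa²(3L − a)/(6EI) = 4756/EI
  clockwise couple 46 at a = 2.64: M₀a(2L − a)/(2EI) = 908.4/EI
  δ_0 = 8663/EI
Tip deflection under a unit load at B: L³/(3EI) = 227.2/EI.
With EI = 26000 kN·m²: δ_0 = 0.33319 m and δ_{BB} = 0.008737 m/kN.
Compatibility — the spring shortens by R_B/k under the reaction it provides: δ_0 − R_B·δ_{BB} = R_B/k. With 1/k = 0.00009 m/kN, R_B = δ_0 / (δ_{BB} + 1/k) = 0.33319 / (0.008737 + 0.00009) = 37.75 kN.
Moment equilibrium about A: M_A = Σ(load moments about A) − R_B·L = 495.7 − 37.75×8.8 = 163.5 kN·m.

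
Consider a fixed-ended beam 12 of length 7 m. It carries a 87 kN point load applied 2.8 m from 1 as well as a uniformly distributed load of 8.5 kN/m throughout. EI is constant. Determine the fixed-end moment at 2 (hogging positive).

M_2 = 93.17 kN·m

Take the two fixed-end moments M_1, M_2 as redundants; the released structure is the simple span 12.
End rotations of the released simple span under the applied load (×1/EI):
  at 1: point load 87 at a = 2.8: Pab(L + b)/(6LEI) = 272.8/EI
  at 2: point load 87 at a = 2.8: Pab(L + a)/(6LEI) = 238.7/EI
  at 1: UDL 8.5: wL³/(24EI) = 121.5/EI
  at 2: UDL 8.5: wL³/(24EI) = 121.5/EI
  θ_10 = 394.3/EI,  θ_20 = 360.2/EI
Flexibility coefficients: a unit moment at one end gives L/(3EI) there and L/(6EI) at the far end, so f₁₁ = f₂₂ = 2.333/EI and f₁₂ = f₂₁ = 1.167/EI.
Compatibility — zero rotation at each built-in end:
  2.333 M_1 + 1.167 M_2 = 394.3
  1.167 M_1 + 2.333 M_2 = 360.2
Solving the pair gives M_1 = 122.4 kN·m and M_2 = 93.17 kN·m (hogging).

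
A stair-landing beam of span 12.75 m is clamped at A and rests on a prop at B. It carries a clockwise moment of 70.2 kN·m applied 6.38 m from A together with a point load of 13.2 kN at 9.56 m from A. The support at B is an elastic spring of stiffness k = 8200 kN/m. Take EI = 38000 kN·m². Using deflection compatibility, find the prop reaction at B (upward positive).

Remove the prop at B; the released (primary) structure is a cantilever built in at A.
Deflection at B on the released cantilever, summing each load's contribution:
  clockwise couple 70.2 at a = 6.38: M₀a(2L − a)/(2EI) = 4282/EI
  point load 13.2 at a = 9.56: Pa²(3L − a)/(6EI) = 5769/EI
  δ_0 = 10050/EI
Tip deflection under a unit load at B: L³/(3EI) = 690.9/EI.
With EI = 38000 kN·m²: δ_0 = 0.26448 m and δ_{BB} = 0.018181 m/kN.
Compatibility — the spring shortens by R_B/k under the reaction it provides: δ_0 − R_B·δ_{BB} = R_B/k. With 1/k = 0.000122 m/kN, R_B = δ_0 / (δ_{BB} + 1/k) = 0.26448 / (0.018181 + 0.000122) = 14.45 kN.

R_B = 14.45 kN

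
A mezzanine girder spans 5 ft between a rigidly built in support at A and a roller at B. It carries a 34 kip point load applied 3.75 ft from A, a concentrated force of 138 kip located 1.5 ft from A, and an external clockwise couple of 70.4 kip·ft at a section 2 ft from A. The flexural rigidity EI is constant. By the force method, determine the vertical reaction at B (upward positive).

Choose R_B as the redundant. The primary structure is the cantilever fixed at A.
Deflection at B on the released cantilever, summing each load's contribution:
  point load 34 at a = 3.75: Pa²(3L − a)/(6EI) = 896.5/EI
  point load 138 at a = 1.5: Pa²(3L − a)/(6EI) = 698.6/EI
  clockwise couple 70.4 at a = 2: M₀a(2L − a)/(2EI) = 563.2/EI
  δ_0 = 2158/EI
Tip deflection under a unit load at B: L³/(3EI) = 41.67/EI.
The prop prevents deflection at B: R_B = δ_0/δ_{BB} = 2158/41.67 = 51.8 kip.

R_B = 51.8 kip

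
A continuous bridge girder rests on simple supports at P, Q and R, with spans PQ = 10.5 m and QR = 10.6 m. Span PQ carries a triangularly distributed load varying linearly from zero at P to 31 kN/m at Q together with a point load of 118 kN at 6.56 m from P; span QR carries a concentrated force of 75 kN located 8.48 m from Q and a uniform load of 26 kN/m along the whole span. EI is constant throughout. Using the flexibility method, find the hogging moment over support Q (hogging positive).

M_Q = 452.6 kN·m

Insert a hinge at Q; M_Q is the redundant, and each span becomes simply supported.
Discontinuity in slope at Q on the released structure — sum the simple-span end rotations:
  span PQ: triangular load, peak 31: w₀L³/(45EI) = 797.5/EI
  span PQ: point load 118 at a = 6.56: Pab(L + a)/(6LEI) = 825.9/EI
  span QR: point load 75 at a = 8.48: Pab(L + b)/(6LEI) = 269.7/EI
  span QR: UDL 26: wL³/(24EI) = 1290/EI
  relative rotation θ_0 = (1623 + 1560)/EI = 3183/EI
A unit hogging moment at Q produces rotation L₁/(3EI) + L₂/(3EI) = 7.033/EI.
Slope continuity at Q: θ_0 = M_Q·7.033/EI, so M_Q = 3183/7.033 = 452.6 kN·m (hogging).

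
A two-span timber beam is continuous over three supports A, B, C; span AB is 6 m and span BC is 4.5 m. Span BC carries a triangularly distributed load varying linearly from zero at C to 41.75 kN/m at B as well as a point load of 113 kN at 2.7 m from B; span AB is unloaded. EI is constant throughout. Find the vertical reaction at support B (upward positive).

Insert a hinge at B; M_B is the redundant, and each span becomes simply supported.
Discontinuity in slope at B on the released structure — sum the simple-span end rotations:
  span BC: triangular load, peak 41.75: w₀L³/(45EI) = 84.54/EI
  span BC: point load 113 at a = 2.7: Pab(L + b)/(6LEI) = 128.1/EI
  relative rotation θ_0 = (0 + 212.7)/EI = 212.7/EI
A unit hogging moment at B produces rotation L₁/(3EI) + L₂/(3EI) = 3.5/EI.
Slope continuity at B: θ_0 = M_B·3.5/EI, so M_B = 212.7/3.5 = 60.77 kN·m (hogging).
Span AB, ΣM about A with M_B applied at B: R_B^{AB}·6 = 0 + 60.77, so R_B^{AB} = 10.13 kN and R_A = 0 − 10.13 = -10.13 kN.
Span BC, ΣM about C: R_B^{BC}·4.5 = 485.2 + 60.77, so R_B^{BC} = 121.3 kN and R_C = 206.9 − 121.3 = 85.61 kN.
R_B = 10.13 + 121.3 = 131.5 kN.

R_B = 131.5 kN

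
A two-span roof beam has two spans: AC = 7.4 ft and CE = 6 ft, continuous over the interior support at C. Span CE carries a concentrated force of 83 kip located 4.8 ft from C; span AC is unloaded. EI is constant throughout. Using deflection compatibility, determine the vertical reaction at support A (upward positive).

R_A = -2.893 kip

Insert a hinge at C; M_C is the redundant, and each span becomes simply supported.
Discontinuity in slope at C on the released structure — sum the simple-span end rotations:
  span CE: point load 83 at a = 4.8: Pab(L + b)/(6LEI) = 95.62/EI
  relative rotation θ_0 = (0 + 95.62)/EI = 95.62/EI
A unit hogging moment at C produces rotation L₁/(3EI) + L₂/(3EI) = 4.467/EI.
Compatibility: M_C·(L₁+L₂)/(3EI) = θ_0, giving M_C = 21.41 kip·ft (hogging).
Span AC, ΣM about A with M_C applied at C: R_C^{AC}·7.4 = 0 + 21.41, so R_C^{AC} = 2.893 kip and R_A = 0 − 2.893 = -2.893 kip.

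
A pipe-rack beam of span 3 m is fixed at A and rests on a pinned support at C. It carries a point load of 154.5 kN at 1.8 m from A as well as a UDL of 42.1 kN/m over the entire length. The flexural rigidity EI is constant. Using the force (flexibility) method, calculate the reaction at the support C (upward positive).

Take the reaction at C as the redundant and release it; the primary structure is a cantilever fixed at A.
Free-end deflection of the primary structure under the applied loading (downward +):
  point load 154.5 at a = 1.8: Pa²(3L − a)/(6EI) = 600.7/EI
  UDL 42.1: wL⁴/(8EI) = 426.3/EI
  δ_0 = 1027/EI
Flexibility coefficient — unit upward force at C: δ_{CC} = L³/(3EI) = 9/EI.
The prop prevents deflection at C: R_C = δ_0/δ_{CC} = 1027/9 = 114.1 kN.

R_C = 114.1 kN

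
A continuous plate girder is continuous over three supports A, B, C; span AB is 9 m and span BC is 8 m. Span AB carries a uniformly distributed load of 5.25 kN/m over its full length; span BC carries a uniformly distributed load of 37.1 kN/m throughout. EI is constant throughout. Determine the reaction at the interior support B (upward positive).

Take M_B as the redundant. Released structure: two simple spans AB and BC with a hinge at B.
End slopes at the hinge B, treating each span as simply supported:
  span AB: UDL 5.25: wL³/(24EI) = 159.5/EI
  span BC: UDL 37.1: wL³/(24EI) = 791.5/EI
  relative rotation θ_0 = (159.5 + 791.5)/EI = 950.9/EI
A unit hogging moment at B produces rotation L₁/(3EI) + L₂/(3EI) = 5.667/EI.
Slope continuity at B: θ_0 = M_B·5.667/EI, so M_B = 950.9/5.667 = 167.8 kN·m (hogging).
Span AB, ΣM about A with M_B applied at B: R_B^{AB}·9 = 212.6 + 167.8, so R_B^{AB} = 42.27 kN and R_A = 47.25 − 42.27 = 4.979 kN.
Span BC, ΣM about C: R_B^{BC}·8 = 1187 + 167.8, so R_B^{BC} = 169.4 kN and R_C = 296.8 − 169.4 = 127.4 kN.
R_B = 42.27 + 169.4 = 211.6 kN.

R_B = 211.6 kN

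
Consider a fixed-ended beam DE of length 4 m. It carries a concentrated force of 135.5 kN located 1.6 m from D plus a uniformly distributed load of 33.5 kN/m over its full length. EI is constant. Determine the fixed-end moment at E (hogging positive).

M_E = 96.7 kN·m

Release both end moments; the primary structure is a simply-supported span DE with redundants M_D and M_E.
Simple-span end rotations at D and E under the given loads:
  at D: point load 135.5 at a = 1.6: Pab(L + b)/(6LEI) = 138.8/EI
  at E: point load 135.5 at a = 1.6: Pab(L + a)/(6LEI) = 121.4/EI
  at D: UDL 33.5: wL³/(24EI) = 89.33/EI
  at E: UDL 33.5: wL³/(24EI) = 89.33/EI
  θ_D0 = 228.1/EI,  θ_E0 = 210.7/EI
Flexibility coefficients: a unit moment at one end gives L/(3EI) there and L/(6EI) at the far end, so f₁₁ = f₂₂ = 1.333/EI and f₁₂ = f₂₁ = 0.6667/EI.
Compatibility — zero rotation at each built-in end:
  1.333 M_D + 0.6667 M_E = 228.1
  0.6667 M_D + 1.333 M_E = 210.7
Solving the pair gives M_D = 122.7 kN·m and M_E = 96.7 kN·m (hogging).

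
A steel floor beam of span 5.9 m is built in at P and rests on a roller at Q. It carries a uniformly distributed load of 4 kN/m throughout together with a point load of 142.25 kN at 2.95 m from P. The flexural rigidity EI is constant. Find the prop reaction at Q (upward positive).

R_Q = 53.3 kN

Choose R_Q as the redundant. The primary structure is the cantilever fixed at P.
Downward deflection at the released point Q due to the loads:
  UDL 4: wL⁴/(8EI) = 605.9/EI
  point load 142.25 at a = 2.95: Pa²(3L − a)/(6EI) = 3043/EI
  δ_0 = 3649/EI
Flexibility coefficient — unit upward force at Q: δ_{QQ} = L³/(3EI) = 68.46/EI.
The prop prevents deflection at Q: R_Q = δ_0/δ_{QQ} = 3649/68.46 = 53.3 kN.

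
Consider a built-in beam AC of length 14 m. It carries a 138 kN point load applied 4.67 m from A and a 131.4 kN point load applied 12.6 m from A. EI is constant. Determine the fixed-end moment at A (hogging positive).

M_A = 302.8 kN·m

Take the two fixed-end moments M_A, M_C as redundants; the released structure is the simple span AC.
On the primary (simply-supported) span, the end slopes from the loading are:
  at A: point load 138 at a = 4.67: Pab(L + b)/(6LEI) = 1670/EI
  at C: point load 138 at a = 4.67: Pab(L + a)/(6LEI) = 1336/EI
  at A: point load 131.4 at a = 12.6: Pab(L + b)/(6LEI) = 424.9/EI
  at C: point load 131.4 at a = 12.6: Pab(L + a)/(6LEI) = 734/EI
  θ_A0 = 2095/EI,  θ_C0 = 2070/EI
Flexibility coefficients: a unit moment at one end gives L/(3EI) there and L/(6EI) at the far end, so f₁₁ = f₂₂ = 4.667/EI and f₁₂ = f₂₁ = 2.333/EI.
Compatibility — zero rotation at each built-in end:
  4.667 M_A + 2.333 M_C = 2095
  2.333 M_A + 4.667 M_C = 2070
Solving the pair gives M_A = 302.8 kN·m and M_C = 292.3 kN·m (hogging).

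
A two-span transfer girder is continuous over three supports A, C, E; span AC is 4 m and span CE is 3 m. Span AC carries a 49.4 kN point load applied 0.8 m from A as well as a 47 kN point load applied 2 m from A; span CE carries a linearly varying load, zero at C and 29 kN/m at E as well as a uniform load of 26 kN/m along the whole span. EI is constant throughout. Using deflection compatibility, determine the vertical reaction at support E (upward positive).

Insert a hinge at C; M_C is the redundant, and each span becomes simply supported.
End slopes at the hinge C, treating each span as simply supported:
  span AC: point load 49.4 at a = 0.8: Pab(L + a)/(6LEI) = 25.29/EI
  span AC: point load 47 at a = 2: Pab(L + a)/(6LEI) = 47/EI
  span CE: triangular load, peak 29: 7w₀L³/(360EI) = 15.22/EI
  span CE: UDL 26: wL³/(24EI) = 29.25/EI
  relative rotation θ_0 = (72.29 + 44.48)/EI = 116.8/EI
A unit hogging moment at C produces rotation L₁/(3EI) + L₂/(3EI) = 2.333/EI.
Slope continuity at C: θ_0 = M_C·2.333/EI, so M_C = 116.8/2.333 = 50.04 kN·m (hogging).
Span CE, ΣM about E: R_C^{CE}·3 = 160.5 + 50.04, so R_C^{CE} = 70.18 kN and R_E = 121.5 − 70.18 = 51.32 kN.

R_E = 51.32 kN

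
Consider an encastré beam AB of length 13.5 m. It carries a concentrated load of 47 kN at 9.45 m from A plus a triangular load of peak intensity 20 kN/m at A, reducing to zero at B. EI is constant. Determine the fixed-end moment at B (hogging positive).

M_B = 214.8 kN·m

Take the two fixed-end moments M_A, M_B as redundants; the released structure is the simple span AB.
On the primary (simply-supported) span, the end slopes from the loading are:
  at A: point load 47 at a = 9.45: Pab(L + b)/(6LEI) = 389.7/EI
  at B: point load 47 at a = 9.45: Pab(L + a)/(6LEI) = 509.7/EI
  at A: triangular load, peak 20: w₀L³/(45EI) = 1094/EI
  at B: triangular load, peak 20: 7w₀L³/(360EI) = 956.8/EI
  θ_A0 = 1483/EI,  θ_B0 = 1466/EI
Flexibility coefficients: a unit moment at one end gives L/(3EI) there and L/(6EI) at the far end, so f₁₁ = f₂₂ = 4.5/EI and f₁₂ = f₂₁ = 2.25/EI.
Compatibility — zero rotation at each built-in end:
  4.5 M_A + 2.25 M_B = 1483
  2.25 M_A + 4.5 M_B = 1466
Solving the pair gives M_A = 222.2 kN·m and M_B = 214.8 kN·m (hogging).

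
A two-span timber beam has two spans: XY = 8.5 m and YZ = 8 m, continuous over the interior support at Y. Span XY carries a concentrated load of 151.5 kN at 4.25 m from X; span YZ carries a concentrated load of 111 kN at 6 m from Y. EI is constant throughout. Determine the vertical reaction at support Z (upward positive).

R_Z = 61.4 kN

Release continuity at Y by inserting a hinge; the redundant is the internal moment M_Y. The primary structure is two simply-supported spans XY and YZ.
Discontinuity in slope at Y on the released structure — sum the simple-span end rotations:
  span XY: point load 151.5 at a = 4.25: Pab(L + a)/(6LEI) = 684.1/EI
  span YZ: point load 111 at a = 6: Pab(L + b)/(6LEI) = 277.5/EI
  relative rotation θ_0 = (684.1 + 277.5)/EI = 961.6/EI
A unit hogging moment at Y produces rotation L₁/(3EI) + L₂/(3EI) = 5.5/EI.
Slope continuity at Y: θ_0 = M_Y·5.5/EI, so M_Y = 961.6/5.5 = 174.8 kN·m (hogging).
Span YZ, ΣM about Z: R_Y^{YZ}·8 = 222 + 174.8, so R_Y^{YZ} = 49.6 kN and R_Z = 111 − 49.6 = 61.4 kN.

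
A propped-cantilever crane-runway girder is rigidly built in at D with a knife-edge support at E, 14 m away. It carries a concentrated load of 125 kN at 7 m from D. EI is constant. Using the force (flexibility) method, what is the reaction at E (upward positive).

R_E = 39.06 kN

Choose R_E as the redundant. The primary structure is the cantilever fixed at D.
Free-end deflection of the primary structure under the applied loading (downward +):
  point load 125 at a = 7: Pa²(3L − a)/(6EI) = 35729/EI
Tip deflection under a unit load at E: L³/(3EI) = 914.7/EI.
Compatibility at E: δ_0 − R_E·δ_{EE} = 0, so R_E = 35729/914.7 = 39.06 kN.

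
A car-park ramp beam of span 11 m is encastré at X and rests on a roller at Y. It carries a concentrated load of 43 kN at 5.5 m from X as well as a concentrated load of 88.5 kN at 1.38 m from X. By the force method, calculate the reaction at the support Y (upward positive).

R_Y = 15.44 kN

Choose R_Y as the redundant. The primary structure is the cantilever fixed at X.
Downward deflection at the released point Y due to the loads:
  point load 43 at a = 5.5: Pa²(3L − a)/(6EI) = 5962/EI
  point load 88.5 at a = 1.38: Pa²(3L − a)/(6EI) = 888.2/EI
  δ_0 = 6850/EI
Tip deflection under a unit load at Y: L³/(3EI) = 443.7/EI.
Compatibility at Y: δ_0 − R_Y·δ_{YY} = 0, so R_Y = 6850/443.7 = 15.44 kN.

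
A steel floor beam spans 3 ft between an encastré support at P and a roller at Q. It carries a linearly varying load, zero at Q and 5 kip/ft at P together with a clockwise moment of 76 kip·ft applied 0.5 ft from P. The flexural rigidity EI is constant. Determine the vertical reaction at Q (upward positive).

R_Q = 13.11 kip

Remove the prop at Q; the released (primary) structure is a cantilever built in at P.
Primary-structure tip deflection at Q by superposition:
  triangular load, peak 5 at the fixed end: w₀L⁴/(30EI) = 13.5/EI
  clockwise couple 76 at a = 0.5: M₀a(2L − a)/(2EI) = 104.5/EI
  δ_0 = 118/EI
Tip deflection under a unit load at Q: L³/(3EI) = 9/EI.
The prop prevents deflection at Q: R_Q = δ_0/δ_{QQ} = 118/9 = 13.11 kip.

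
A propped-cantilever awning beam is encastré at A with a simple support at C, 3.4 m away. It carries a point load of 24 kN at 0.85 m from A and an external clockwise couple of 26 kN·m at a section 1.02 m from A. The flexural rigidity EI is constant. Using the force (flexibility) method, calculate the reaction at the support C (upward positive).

Take the reaction at C as the redundant and release it; the primary structure is a cantilever fixed at A.
Free-end deflection of the primary structure under the applied loading (downward +):
  point load 24 at a = 0.85: Pa²(3L − a)/(6EI) = 27.02/EI
  clockwise couple 26 at a = 1.02: M₀a(2L − a)/(2EI) = 76.64/EI
  δ_0 = 103.7/EI
Tip deflection under a unit load at C: L³/(3EI) = 13.1/EI.
Compatibility at C: δ_0 − R_C·δ_{CC} = 0, so R_C = 103.7/13.1 = 7.912 kN.

R_C = 7.912 kN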